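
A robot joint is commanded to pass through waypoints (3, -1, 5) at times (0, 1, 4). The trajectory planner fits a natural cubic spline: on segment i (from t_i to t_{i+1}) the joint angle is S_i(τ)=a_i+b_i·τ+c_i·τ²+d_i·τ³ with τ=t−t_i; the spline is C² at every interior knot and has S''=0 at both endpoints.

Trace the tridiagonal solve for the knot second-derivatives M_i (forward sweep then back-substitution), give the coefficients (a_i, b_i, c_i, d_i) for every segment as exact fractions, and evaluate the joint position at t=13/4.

  seg 0: a=3 b=-19/4 c=0 d=3/4
  seg 1: a=-1 b=-5/2 c=9/4 d=-1/4
S(13/4) = 491/256

Δ: Δ0=-4, Δ1=2
row 1: diag=8, rhs=36; c'=3/8, d'=9/2
back: M1=9/2
M: M0=0, M1=9/2, M2=0
seg 0: a=3, c=M0/2=0, d=(M1−M0)/(6·1)=3/4, b=Δ0−h0·(2M0+M1)/6=-19/4
seg 1: a=-1, c=M1/2=9/4, d=(M2−M1)/(6·3)=-1/4, b=Δ1−h1·(2M1+M2)/6=-5/2
t_q=13/4 → seg 1, τ=9/4; S=-1+-5/2·τ+9/4·τ²+-1/4·τ³=491/256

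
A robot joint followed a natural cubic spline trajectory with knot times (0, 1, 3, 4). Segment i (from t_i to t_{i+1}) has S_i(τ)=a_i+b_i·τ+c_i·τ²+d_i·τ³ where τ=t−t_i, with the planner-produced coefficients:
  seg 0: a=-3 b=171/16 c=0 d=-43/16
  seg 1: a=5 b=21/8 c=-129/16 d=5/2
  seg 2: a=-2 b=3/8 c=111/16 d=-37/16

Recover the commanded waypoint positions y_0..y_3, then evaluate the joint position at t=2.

y_0 = S_0(0) = a_0 = -3
y_1 = S_1(0) = a_1 = 5
y_2 = S_2(0) = a_2 = -2
y_3 = S_2(1) = 3
t_q=2 is in segment 1 (τ=1); S_1(τ)=33/16

y_0=-3 y_1=5 y_2=-2 y_3=3
S(2) = 33/16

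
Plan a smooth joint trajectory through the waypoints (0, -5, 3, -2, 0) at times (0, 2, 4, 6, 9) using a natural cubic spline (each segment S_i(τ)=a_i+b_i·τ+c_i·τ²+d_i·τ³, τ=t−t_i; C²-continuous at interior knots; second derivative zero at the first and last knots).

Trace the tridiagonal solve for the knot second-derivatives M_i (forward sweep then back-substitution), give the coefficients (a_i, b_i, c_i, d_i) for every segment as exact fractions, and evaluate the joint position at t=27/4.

Δ: Δ0=-5/2, Δ1=4, Δ2=-5/2, Δ3=2/3
row 1: diag=8, rhs=39; c'=1/4, d'=39/8
row 2: denom=8−2·1/4=15/2; d'=(-39−2·39/8)/(15/2)=-13/2
row 3: denom=10−2·4/15=142/15; d'=(19−2·-13/2)/(142/15)=240/71
back: M3=240/71
back: M2=-13/2−4/15·240/71=-1051/142
back: M1=39/8−1/4·-1051/142=955/142
M: M0=0, M1=955/142, M2=-1051/142, M3=240/71, M4=0
seg 0: a=0, c=M0/2=0, d=(M1−M0)/(6·2)=955/1704, b=Δ0−h0·(2M0+M1)/6=-1010/213
seg 1: a=-5, c=M1/2=955/284, d=(M2−M1)/(6·2)=-1003/852, b=Δ1−h1·(2M1+M2)/6=845/426
seg 2: a=3, c=M2/2=-1051/284, d=(M3−M2)/(6·2)=1531/1704, b=Δ2−h2·(2M2+M3)/6=557/426
seg 3: a=-2, c=M3/2=120/71, d=(M4−M3)/(6·3)=-40/213, b=Δ3−h3·(2M3+M4)/6=-578/213
t_q=27/4 → seg 3, τ=3/4; S=-2+-578/213·τ+120/71·τ²+-40/213·τ³=-1797/568

  seg 0: a=0 b=-1010/213 c=0 d=955/1704
  seg 1: a=-5 b=845/426 c=955/284 d=-1003/852
  seg 2: a=3 b=557/426 c=-1051/284 d=1531/1704
  seg 3: a=-2 b=-578/213 c=120/71 d=-40/213
S(27/4) = -1797/568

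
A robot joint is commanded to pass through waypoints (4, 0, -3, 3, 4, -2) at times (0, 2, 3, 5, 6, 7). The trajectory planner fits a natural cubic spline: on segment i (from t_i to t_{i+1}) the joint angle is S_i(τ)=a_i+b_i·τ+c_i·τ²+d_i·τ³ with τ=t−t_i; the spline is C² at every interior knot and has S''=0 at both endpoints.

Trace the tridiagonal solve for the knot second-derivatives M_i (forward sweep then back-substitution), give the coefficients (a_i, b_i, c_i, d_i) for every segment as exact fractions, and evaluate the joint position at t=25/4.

Δ: Δ0=-2, Δ1=-3, Δ2=3, Δ3=1, Δ4=-6
row 1: diag=6, rhs=-6; c'=1/6, d'=-1
row 2: denom=6−1·1/6=35/6; d'=(36−1·-1)/(35/6)=222/35
row 3: denom=6−2·12/35=186/35; d'=(-12−2·222/35)/(186/35)=-144/31
row 4: denom=4−1·35/186=709/186; d'=(-42−1·-144/31)/(709/186)=-6948/709
back: M4=-6948/709
back: M3=-144/31−35/186·-6948/709=-1986/709
back: M2=222/35−12/35·-1986/709=5178/709
back: M1=-1−1/6·5178/709=-1572/709
M: M0=0, M1=-1572/709, M2=5178/709, M3=-1986/709, M4=-6948/709, M5=0
seg 0: a=4, c=M0/2=0, d=(M1−M0)/(6·2)=-131/709, b=Δ0−h0·(2M0+M1)/6=-894/709
seg 1: a=0, c=M1/2=-786/709, d=(M2−M1)/(6·1)=1125/709, b=Δ1−h1·(2M1+M2)/6=-2466/709
seg 2: a=-3, c=M2/2=2589/709, d=(M3−M2)/(6·2)=-597/709, b=Δ2−h2·(2M2+M3)/6=-663/709
seg 3: a=3, c=M3/2=-993/709, d=(M4−M3)/(6·1)=-827/709, b=Δ3−h3·(2M3+M4)/6=2529/709
seg 4: a=4, c=M4/2=-3474/709, d=(M5−M4)/(6·1)=1158/709, b=Δ4−h4·(2M4+M5)/6=-1938/709
t_q=25/4 → seg 4, τ=1/4; S=4+-1938/709·τ+-3474/709·τ²+1158/709·τ³=68879/22688

  seg 0: a=4 b=-894/709 c=0 d=-131/709
  seg 1: a=0 b=-2466/709 c=-786/709 d=1125/709
  seg 2: a=-3 b=-663/709 c=2589/709 d=-597/709
  seg 3: a=3 b=2529/709 c=-993/709 d=-827/709
  seg 4: a=4 b=-1938/709 c=-3474/709 d=1158/709
S(25/4) = 68879/22688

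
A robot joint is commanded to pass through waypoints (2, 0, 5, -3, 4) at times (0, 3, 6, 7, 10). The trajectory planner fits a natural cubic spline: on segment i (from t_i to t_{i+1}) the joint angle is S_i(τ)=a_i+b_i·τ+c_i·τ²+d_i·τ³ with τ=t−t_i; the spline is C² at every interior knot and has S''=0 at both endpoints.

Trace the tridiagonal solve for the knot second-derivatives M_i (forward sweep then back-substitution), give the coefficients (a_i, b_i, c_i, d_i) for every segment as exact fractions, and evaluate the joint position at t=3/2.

  seg 0: a=2 b=-281/114 c=0 d=205/1026
  seg 1: a=0 b=167/57 c=205/114 d=-253/342
  seg 2: a=5 b=-713/114 c=-277/57 d=355/114
  seg 3: a=-3 b=-126/19 c=511/114 d=-511/1026
S(3/2) = -311/304

Δ: Δ0=-2/3, Δ1=5/3, Δ2=-8, Δ3=7/3
row 1: diag=12, rhs=14; c'=1/4, d'=7/6
row 2: denom=8−3·1/4=29/4; d'=(-58−3·7/6)/(29/4)=-246/29
row 3: denom=8−1·4/29=228/29; d'=(62−1·-246/29)/(228/29)=511/57
back: M3=511/57
back: M2=-246/29−4/29·511/57=-554/57
back: M1=7/6−1/4·-554/57=205/57
M: M0=0, M1=205/57, M2=-554/57, M3=511/57, M4=0
seg 0: a=2, c=M0/2=0, d=(M1−M0)/(6·3)=205/1026, b=Δ0−h0·(2M0+M1)/6=-281/114
seg 1: a=0, c=M1/2=205/114, d=(M2−M1)/(6·3)=-253/342, b=Δ1−h1·(2M1+M2)/6=167/57
seg 2: a=5, c=M2/2=-277/57, d=(M3−M2)/(6·1)=355/114, b=Δ2−h2·(2M2+M3)/6=-713/114
seg 3: a=-3, c=M3/2=511/114, d=(M4−M3)/(6·3)=-511/1026, b=Δ3−h3·(2M3+M4)/6=-126/19
t_q=3/2 → seg 0, τ=3/2; S=2+-281/114·τ+0·τ²+205/1026·τ³=-311/304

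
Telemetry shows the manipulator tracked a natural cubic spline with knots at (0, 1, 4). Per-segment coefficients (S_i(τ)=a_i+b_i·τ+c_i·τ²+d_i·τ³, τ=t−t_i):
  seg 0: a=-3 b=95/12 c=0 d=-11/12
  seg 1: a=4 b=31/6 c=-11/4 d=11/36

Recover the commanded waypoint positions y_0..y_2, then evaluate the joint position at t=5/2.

y_0=-3 y_1=4 y_2=3
S(5/2) = 211/32

y_0 = S_0(0) = a_0 = -3
y_1 = S_1(0) = a_1 = 4
y_2 = S_1(3) = 3
t_q=5/2 is in segment 1 (τ=3/2); S_1(τ)=211/32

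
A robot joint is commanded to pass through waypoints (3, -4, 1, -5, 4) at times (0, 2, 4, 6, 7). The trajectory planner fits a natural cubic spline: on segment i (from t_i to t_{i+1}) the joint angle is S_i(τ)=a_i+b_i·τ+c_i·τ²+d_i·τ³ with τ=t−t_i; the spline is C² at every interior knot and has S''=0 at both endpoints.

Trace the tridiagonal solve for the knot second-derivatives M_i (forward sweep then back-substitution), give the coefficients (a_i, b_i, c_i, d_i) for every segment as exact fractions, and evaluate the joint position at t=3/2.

Δ: Δ0=-7/2, Δ1=5/2, Δ2=-3, Δ3=9
row 1: diag=8, rhs=36; c'=1/4, d'=9/2
row 2: denom=8−2·1/4=15/2; d'=(-33−2·9/2)/(15/2)=-28/5
row 3: denom=6−2·4/15=82/15; d'=(72−2·-28/5)/(82/15)=624/41
back: M3=624/41
back: M2=-28/5−4/15·624/41=-396/41
back: M1=9/2−1/4·-396/41=567/82
M: M0=0, M1=567/82, M2=-396/41, M3=624/41, M4=0
seg 0: a=3, c=M0/2=0, d=(M1−M0)/(6·2)=189/328, b=Δ0−h0·(2M0+M1)/6=-238/41
seg 1: a=-4, c=M1/2=567/164, d=(M2−M1)/(6·2)=-453/328, b=Δ1−h1·(2M1+M2)/6=91/82
seg 2: a=1, c=M2/2=-198/41, d=(M3−M2)/(6·2)=85/41, b=Δ2−h2·(2M2+M3)/6=-67/41
seg 3: a=-5, c=M3/2=312/41, d=(M4−M3)/(6·1)=-104/41, b=Δ3−h3·(2M3+M4)/6=161/41
t_q=3/2 → seg 0, τ=3/2; S=3+-238/41·τ+0·τ²+189/328·τ³=-9873/2624

  seg 0: a=3 b=-238/41 c=0 d=189/328
  seg 1: a=-4 b=91/82 c=567/164 d=-453/328
  seg 2: a=1 b=-67/41 c=-198/41 d=85/41
  seg 3: a=-5 b=161/41 c=312/41 d=-104/41
S(3/2) = -9873/2624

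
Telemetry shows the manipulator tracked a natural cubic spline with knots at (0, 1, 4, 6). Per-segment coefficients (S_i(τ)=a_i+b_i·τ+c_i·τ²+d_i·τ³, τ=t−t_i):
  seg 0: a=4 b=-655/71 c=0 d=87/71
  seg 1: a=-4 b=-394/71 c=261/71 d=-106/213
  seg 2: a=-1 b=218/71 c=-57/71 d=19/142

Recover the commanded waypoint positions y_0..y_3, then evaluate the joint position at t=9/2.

y_0 = S_0(0) = a_0 = 4
y_1 = S_1(0) = a_1 = -4
y_2 = S_2(0) = a_2 = -1
y_3 = S_2(2) = 3
t_q=9/2 is in segment 2 (τ=1/2); S_2(τ)=399/1136

y_0=4 y_1=-4 y_2=-1 y_3=3
S(9/2) = 399/1136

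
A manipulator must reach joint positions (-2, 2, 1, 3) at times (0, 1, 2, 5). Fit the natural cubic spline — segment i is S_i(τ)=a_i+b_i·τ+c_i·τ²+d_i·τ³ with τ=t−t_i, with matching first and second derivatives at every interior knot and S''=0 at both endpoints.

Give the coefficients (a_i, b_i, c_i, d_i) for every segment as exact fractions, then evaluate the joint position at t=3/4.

  seg 0: a=-2 b=497/93 c=0 d=-125/93
  seg 1: a=2 b=122/93 c=-125/31 d=160/93
  seg 2: a=1 b=-148/93 c=35/31 d=-35/279
S(3/4) = 2859/1984

Δ: Δ0=4, Δ1=-1, Δ2=2/3
row 1: diag=4, rhs=-30; c'=1/4, d'=-15/2
row 2: denom=8−1·1/4=31/4; d'=(10−1·-15/2)/(31/4)=70/31
back: M2=70/31
back: M1=-15/2−1/4·70/31=-250/31
M: M0=0, M1=-250/31, M2=70/31, M3=0
seg 0: a=-2, c=M0/2=0, d=(M1−M0)/(6·1)=-125/93, b=Δ0−h0·(2M0+M1)/6=497/93
seg 1: a=2, c=M1/2=-125/31, d=(M2−M1)/(6·1)=160/93, b=Δ1−h1·(2M1+M2)/6=122/93
seg 2: a=1, c=M2/2=35/31, d=(M3−M2)/(6·3)=-35/279, b=Δ2−h2·(2M2+M3)/6=-148/93
t_q=3/4 → seg 0, τ=3/4; S=-2+497/93·τ+0·τ²+-125/93·τ³=2859/1984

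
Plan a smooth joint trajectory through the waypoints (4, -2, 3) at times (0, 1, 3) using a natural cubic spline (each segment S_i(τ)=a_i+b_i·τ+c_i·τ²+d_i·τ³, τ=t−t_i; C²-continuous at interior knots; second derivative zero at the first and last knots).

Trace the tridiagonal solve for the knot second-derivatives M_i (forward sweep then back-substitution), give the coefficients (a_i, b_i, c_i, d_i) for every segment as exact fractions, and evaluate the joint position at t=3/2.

Δ: Δ0=-6, Δ1=5/2
row 1: diag=6, rhs=51; c'=1/3, d'=17/2
back: M1=17/2
M: M0=0, M1=17/2, M2=0
seg 0: a=4, c=M0/2=0, d=(M1−M0)/(6·1)=17/12, b=Δ0−h0·(2M0+M1)/6=-89/12
seg 1: a=-2, c=M1/2=17/4, d=(M2−M1)/(6·2)=-17/24, b=Δ1−h1·(2M1+M2)/6=-19/6
t_q=3/2 → seg 1, τ=1/2; S=-2+-19/6·τ+17/4·τ²+-17/24·τ³=-167/64

  seg 0: a=4 b=-89/12 c=0 d=17/12
  seg 1: a=-2 b=-19/6 c=17/4 d=-17/24
S(3/2) = -167/64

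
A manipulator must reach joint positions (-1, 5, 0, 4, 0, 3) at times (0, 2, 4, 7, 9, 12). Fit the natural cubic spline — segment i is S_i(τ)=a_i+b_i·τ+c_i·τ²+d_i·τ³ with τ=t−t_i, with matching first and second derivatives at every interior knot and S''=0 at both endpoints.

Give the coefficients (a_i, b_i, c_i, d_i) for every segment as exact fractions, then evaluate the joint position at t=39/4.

Δ: Δ0=3, Δ1=-5/2, Δ2=4/3, Δ3=-2, Δ4=1
row 1: diag=8, rhs=-33; c'=1/4, d'=-33/8
row 2: denom=10−2·1/4=19/2; d'=(23−2·-33/8)/(19/2)=125/38
row 3: denom=10−3·6/19=172/19; d'=(-20−3·125/38)/(172/19)=-1135/344
row 4: denom=10−2·19/86=411/43; d'=(18−2·-1135/344)/(411/43)=4231/1644
back: M4=4231/1644
back: M3=-1135/344−19/86·4231/1644=-6359/1644
back: M2=125/38−6/19·-6359/1644=618/137
back: M1=-33/8−1/4·618/137=-5757/1096
M: M0=0, M1=-5757/1096, M2=618/137, M3=-6359/1644, M4=4231/1644, M5=0
seg 0: a=-1, c=M0/2=0, d=(M1−M0)/(6·2)=-1919/4384, b=Δ0−h0·(2M0+M1)/6=5207/1096
seg 1: a=5, c=M1/2=-5757/2192, d=(M2−M1)/(6·2)=3567/4384, b=Δ1−h1·(2M1+M2)/6=-275/548
seg 2: a=0, c=M2/2=309/137, d=(M3−M2)/(6·3)=-13775/29592, b=Δ2−h2·(2M2+M3)/6=-1363/1096
seg 3: a=4, c=M3/2=-6359/3288, d=(M4−M3)/(6·2)=1765/3288, b=Δ3−h3·(2M3+M4)/6=-153/548
seg 4: a=0, c=M4/2=4231/3288, d=(M5−M4)/(6·3)=-4231/29592, b=Δ4−h4·(2M4+M5)/6=-2587/1644
t_q=39/4 → seg 4, τ=3/4; S=0+-2587/1644·τ+4231/3288·τ²+-4231/29592·τ³=-36243/70144

  seg 0: a=-1 b=5207/1096 c=0 d=-1919/4384
  seg 1: a=5 b=-275/548 c=-5757/2192 d=3567/4384
  seg 2: a=0 b=-1363/1096 c=309/137 d=-13775/29592
  seg 3: a=4 b=-153/548 c=-6359/3288 d=1765/3288
  seg 4: a=0 b=-2587/1644 c=4231/3288 d=-4231/29592
S(39/4) = -36243/70144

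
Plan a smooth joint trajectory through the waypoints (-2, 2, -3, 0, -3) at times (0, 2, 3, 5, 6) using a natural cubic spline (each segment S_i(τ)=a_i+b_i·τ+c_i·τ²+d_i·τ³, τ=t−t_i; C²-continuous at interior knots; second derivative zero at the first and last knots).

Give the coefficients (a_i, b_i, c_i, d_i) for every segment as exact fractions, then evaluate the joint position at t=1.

  seg 0: a=-2 b=458/93 c=0 d=-68/93
  seg 1: a=2 b=-358/93 c=-136/31 d=301/93
  seg 2: a=-3 b=-271/93 c=165/31 d=-1159/744
  seg 3: a=0 b=-59/186 c=-499/124 d=499/372
S(1) = 68/31

Δ: Δ0=2, Δ1=-5, Δ2=3/2, Δ3=-3
row 1: diag=6, rhs=-42; c'=1/6, d'=-7
row 2: denom=6−1·1/6=35/6; d'=(39−1·-7)/(35/6)=276/35
row 3: denom=6−2·12/35=186/35; d'=(-27−2·276/35)/(186/35)=-499/62
back: M3=-499/62
back: M2=276/35−12/35·-499/62=330/31
back: M1=-7−1/6·330/31=-272/31
M: M0=0, M1=-272/31, M2=330/31, M3=-499/62, M4=0
seg 0: a=-2, c=M0/2=0, d=(M1−M0)/(6·2)=-68/93, b=Δ0−h0·(2M0+M1)/6=458/93
seg 1: a=2, c=M1/2=-136/31, d=(M2−M1)/(6·1)=301/93, b=Δ1−h1·(2M1+M2)/6=-358/93
seg 2: a=-3, c=M2/2=165/31, d=(M3−M2)/(6·2)=-1159/744, b=Δ2−h2·(2M2+M3)/6=-271/93
seg 3: a=0, c=M3/2=-499/124, d=(M4−M3)/(6·1)=499/372, b=Δ3−h3·(2M3+M4)/6=-59/186
t_q=1 → seg 0, τ=1; S=-2+458/93·τ+0·τ²+-68/93·τ³=68/31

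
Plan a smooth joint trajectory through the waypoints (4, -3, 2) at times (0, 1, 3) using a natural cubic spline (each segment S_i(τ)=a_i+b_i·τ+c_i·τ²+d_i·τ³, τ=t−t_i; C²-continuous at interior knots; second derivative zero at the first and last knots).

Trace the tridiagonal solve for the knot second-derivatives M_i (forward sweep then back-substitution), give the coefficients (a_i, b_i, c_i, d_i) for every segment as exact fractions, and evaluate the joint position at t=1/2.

  seg 0: a=4 b=-103/12 c=0 d=19/12
  seg 1: a=-3 b=-23/6 c=19/4 d=-19/24
S(1/2) = -3/32

Δ: Δ0=-7, Δ1=5/2
row 1: diag=6, rhs=57; c'=1/3, d'=19/2
back: M1=19/2
M: M0=0, M1=19/2, M2=0
seg 0: a=4, c=M0/2=0, d=(M1−M0)/(6·1)=19/12, b=Δ0−h0·(2M0+M1)/6=-103/12
seg 1: a=-3, c=M1/2=19/4, d=(M2−M1)/(6·2)=-19/24, b=Δ1−h1·(2M1+M2)/6=-23/6
t_q=1/2 → seg 0, τ=1/2; S=4+-103/12·τ+0·τ²+19/12·τ³=-3/32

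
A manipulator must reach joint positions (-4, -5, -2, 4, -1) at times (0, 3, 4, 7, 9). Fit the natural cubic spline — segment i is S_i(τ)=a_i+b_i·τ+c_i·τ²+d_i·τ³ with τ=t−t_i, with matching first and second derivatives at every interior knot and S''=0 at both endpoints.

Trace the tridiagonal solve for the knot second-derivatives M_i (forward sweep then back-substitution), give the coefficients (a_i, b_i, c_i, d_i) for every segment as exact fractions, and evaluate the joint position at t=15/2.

Δ: Δ0=-1/3, Δ1=3, Δ2=2, Δ3=-5/2
row 1: diag=8, rhs=20; c'=1/8, d'=5/2
row 2: denom=8−1·1/8=63/8; d'=(-6−1·5/2)/(63/8)=-68/63
row 3: denom=10−3·8/21=62/7; d'=(-27−3·-68/63)/(62/7)=-499/186
back: M3=-499/186
back: M2=-68/63−8/21·-499/186=-16/279
back: M1=5/2−1/8·-16/279=1399/558
M: M0=0, M1=1399/558, M2=-16/279, M3=-499/186, M4=0
seg 0: a=-4, c=M0/2=0, d=(M1−M0)/(6·3)=1399/10044, b=Δ0−h0·(2M0+M1)/6=-1771/1116
seg 1: a=-5, c=M1/2=1399/1116, d=(M2−M1)/(6·1)=-53/124, b=Δ1−h1·(2M1+M2)/6=1213/558
seg 2: a=-2, c=M2/2=-8/279, d=(M3−M2)/(6·3)=-1465/10044, b=Δ2−h2·(2M2+M3)/6=3793/1116
seg 3: a=4, c=M3/2=-499/372, d=(M4−M3)/(6·2)=499/2232, b=Δ3−h3·(2M3+M4)/6=-397/558
t_q=15/2 → seg 3, τ=1/2; S=4+-397/558·τ+-499/372·τ²+499/2232·τ³=19861/5952

  seg 0: a=-4 b=-1771/1116 c=0 d=1399/10044
  seg 1: a=-5 b=1213/558 c=1399/1116 d=-53/124
  seg 2: a=-2 b=3793/1116 c=-8/279 d=-1465/10044
  seg 3: a=4 b=-397/558 c=-499/372 d=499/2232
S(15/2) = 19861/5952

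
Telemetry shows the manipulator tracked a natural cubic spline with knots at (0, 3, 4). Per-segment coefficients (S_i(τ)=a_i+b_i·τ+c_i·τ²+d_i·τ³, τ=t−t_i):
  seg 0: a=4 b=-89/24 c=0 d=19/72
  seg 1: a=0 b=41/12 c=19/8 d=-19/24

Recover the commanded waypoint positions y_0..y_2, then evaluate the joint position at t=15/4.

y_0=4 y_1=0 y_2=5
S(15/4) = 1825/512

y_0 = S_0(0) = a_0 = 4
y_1 = S_1(0) = a_1 = 0
y_2 = S_1(1) = 5
t_q=15/4 is in segment 1 (τ=3/4); S_1(τ)=1825/512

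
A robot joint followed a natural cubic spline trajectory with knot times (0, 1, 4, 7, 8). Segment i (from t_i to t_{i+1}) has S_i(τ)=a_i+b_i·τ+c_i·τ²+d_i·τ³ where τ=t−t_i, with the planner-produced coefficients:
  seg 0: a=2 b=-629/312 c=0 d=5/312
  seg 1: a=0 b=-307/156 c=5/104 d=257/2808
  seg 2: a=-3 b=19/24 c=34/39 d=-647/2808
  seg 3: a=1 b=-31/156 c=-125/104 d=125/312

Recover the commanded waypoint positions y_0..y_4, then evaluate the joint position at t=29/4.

y_0=2 y_1=0 y_2=-3 y_3=1 y_4=0
S(29/4) = 5867/6656

y_0 = S_0(0) = a_0 = 2
y_1 = S_1(0) = a_1 = 0
y_2 = S_2(0) = a_2 = -3
y_3 = S_3(0) = a_3 = 1
y_4 = S_3(1) = 0
t_q=29/4 is in segment 3 (τ=1/4); S_3(τ)=5867/6656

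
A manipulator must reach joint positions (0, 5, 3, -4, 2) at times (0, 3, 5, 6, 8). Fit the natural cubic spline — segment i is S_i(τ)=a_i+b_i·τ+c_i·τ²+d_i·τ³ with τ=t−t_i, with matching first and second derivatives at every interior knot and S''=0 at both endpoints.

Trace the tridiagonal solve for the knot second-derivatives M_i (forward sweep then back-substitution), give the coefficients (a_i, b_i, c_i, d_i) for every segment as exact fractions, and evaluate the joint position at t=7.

Δ: Δ0=5/3, Δ1=-1, Δ2=-7, Δ3=3
row 1: diag=10, rhs=-16; c'=1/5, d'=-8/5
row 2: denom=6−2·1/5=28/5; d'=(-36−2·-8/5)/(28/5)=-41/7
row 3: denom=6−1·5/28=163/28; d'=(60−1·-41/7)/(163/28)=1844/163
back: M3=1844/163
back: M2=-41/7−5/28·1844/163=-1284/163
back: M1=-8/5−1/5·-1284/163=-4/163
M: M0=0, M1=-4/163, M2=-1284/163, M3=1844/163, M4=0
seg 0: a=0, c=M0/2=0, d=(M1−M0)/(6·3)=-2/1467, b=Δ0−h0·(2M0+M1)/6=821/489
seg 1: a=5, c=M1/2=-2/163, d=(M2−M1)/(6·2)=-320/489, b=Δ1−h1·(2M1+M2)/6=803/489
seg 2: a=3, c=M2/2=-642/163, d=(M3−M2)/(6·1)=1564/489, b=Δ2−h2·(2M2+M3)/6=-3061/489
seg 3: a=-4, c=M3/2=922/163, d=(M4−M3)/(6·2)=-461/489, b=Δ3−h3·(2M3+M4)/6=-2221/489
t_q=7 → seg 3, τ=1; S=-4+-2221/489·τ+922/163·τ²+-461/489·τ³=-624/163

  seg 0: a=0 b=821/489 c=0 d=-2/1467
  seg 1: a=5 b=803/489 c=-2/163 d=-320/489
  seg 2: a=3 b=-3061/489 c=-642/163 d=1564/489
  seg 3: a=-4 b=-2221/489 c=922/163 d=-461/489
S(7) = -624/163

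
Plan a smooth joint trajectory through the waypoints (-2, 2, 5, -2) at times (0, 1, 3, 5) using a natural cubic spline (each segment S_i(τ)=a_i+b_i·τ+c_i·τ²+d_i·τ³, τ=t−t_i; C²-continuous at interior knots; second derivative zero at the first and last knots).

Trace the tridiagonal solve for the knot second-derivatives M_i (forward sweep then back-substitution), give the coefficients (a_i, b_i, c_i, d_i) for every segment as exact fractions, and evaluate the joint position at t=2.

  seg 0: a=-2 b=93/22 c=0 d=-5/22
  seg 1: a=2 b=39/11 c=-15/22 d=-15/88
  seg 2: a=5 b=-27/22 c=-75/44 d=25/88
S(2) = 413/88

Δ: Δ0=4, Δ1=3/2, Δ2=-7/2
row 1: diag=6, rhs=-15; c'=1/3, d'=-5/2
row 2: denom=8−2·1/3=22/3; d'=(-30−2·-5/2)/(22/3)=-75/22
back: M2=-75/22
back: M1=-5/2−1/3·-75/22=-15/11
M: M0=0, M1=-15/11, M2=-75/22, M3=0
seg 0: a=-2, c=M0/2=0, d=(M1−M0)/(6·1)=-5/22, b=Δ0−h0·(2M0+M1)/6=93/22
seg 1: a=2, c=M1/2=-15/22, d=(M2−M1)/(6·2)=-15/88, b=Δ1−h1·(2M1+M2)/6=39/11
seg 2: a=5, c=M2/2=-75/44, d=(M3−M2)/(6·2)=25/88, b=Δ2−h2·(2M2+M3)/6=-27/22
t_q=2 → seg 1, τ=1; S=2+39/11·τ+-15/22·τ²+-15/88·τ³=413/88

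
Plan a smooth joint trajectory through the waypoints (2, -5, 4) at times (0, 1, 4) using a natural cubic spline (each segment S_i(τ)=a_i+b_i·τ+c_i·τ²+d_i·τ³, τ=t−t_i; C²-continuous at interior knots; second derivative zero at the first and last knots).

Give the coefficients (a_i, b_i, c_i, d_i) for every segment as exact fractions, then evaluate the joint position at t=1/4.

  seg 0: a=2 b=-33/4 c=0 d=5/4
  seg 1: a=-5 b=-9/2 c=15/4 d=-5/12
S(1/4) = -11/256

Δ: Δ0=-7, Δ1=3
row 1: diag=8, rhs=60; c'=3/8, d'=15/2
back: M1=15/2
M: M0=0, M1=15/2, M2=0
seg 0: a=2, c=M0/2=0, d=(M1−M0)/(6·1)=5/4, b=Δ0−h0·(2M0+M1)/6=-33/4
seg 1: a=-5, c=M1/2=15/4, d=(M2−M1)/(6·3)=-5/12, b=Δ1−h1·(2M1+M2)/6=-9/2
t_q=1/4 → seg 0, τ=1/4; S=2+-33/4·τ+0·τ²+5/4·τ³=-11/256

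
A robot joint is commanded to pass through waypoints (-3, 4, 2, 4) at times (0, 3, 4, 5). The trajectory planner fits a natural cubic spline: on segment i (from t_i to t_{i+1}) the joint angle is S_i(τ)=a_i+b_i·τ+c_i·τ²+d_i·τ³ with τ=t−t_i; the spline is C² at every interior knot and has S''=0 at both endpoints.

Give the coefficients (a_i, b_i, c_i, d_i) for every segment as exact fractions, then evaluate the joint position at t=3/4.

  seg 0: a=-3 b=409/93 c=0 d=-64/279
  seg 1: a=4 b=-167/93 c=-64/31 d=173/93
  seg 2: a=2 b=-32/93 c=109/31 d=-109/93
S(3/4) = 25/124

Δ: Δ0=7/3, Δ1=-2, Δ2=2
row 1: diag=8, rhs=-26; c'=1/8, d'=-13/4
row 2: denom=4−1·1/8=31/8; d'=(24−1·-13/4)/(31/8)=218/31
back: M2=218/31
back: M1=-13/4−1/8·218/31=-128/31
M: M0=0, M1=-128/31, M2=218/31, M3=0
seg 0: a=-3, c=M0/2=0, d=(M1−M0)/(6·3)=-64/279, b=Δ0−h0·(2M0+M1)/6=409/93
seg 1: a=4, c=M1/2=-64/31, d=(M2−M1)/(6·1)=173/93, b=Δ1−h1·(2M1+M2)/6=-167/93
seg 2: a=2, c=M2/2=109/31, d=(M3−M2)/(6·1)=-109/93, b=Δ2−h2·(2M2+M3)/6=-32/93
t_q=3/4 → seg 0, τ=3/4; S=-3+409/93·τ+0·τ²+-64/279·τ³=25/124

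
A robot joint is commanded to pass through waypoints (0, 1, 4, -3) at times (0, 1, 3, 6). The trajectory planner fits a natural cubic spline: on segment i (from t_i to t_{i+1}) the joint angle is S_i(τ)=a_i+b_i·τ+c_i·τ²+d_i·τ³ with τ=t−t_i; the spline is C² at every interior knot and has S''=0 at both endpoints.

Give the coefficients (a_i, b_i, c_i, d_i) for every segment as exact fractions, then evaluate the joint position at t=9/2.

  seg 0: a=0 b=65/84 c=0 d=19/84
  seg 1: a=1 b=61/42 c=19/28 d=-55/168
  seg 2: a=4 b=5/21 c=-9/7 d=1/7
S(9/2) = 109/56

Δ: Δ0=1, Δ1=3/2, Δ2=-7/3
row 1: diag=6, rhs=3; c'=1/3, d'=1/2
row 2: denom=10−2·1/3=28/3; d'=(-23−2·1/2)/(28/3)=-18/7
back: M2=-18/7
back: M1=1/2−1/3·-18/7=19/14
M: M0=0, M1=19/14, M2=-18/7, M3=0
seg 0: a=0, c=M0/2=0, d=(M1−M0)/(6·1)=19/84, b=Δ0−h0·(2M0+M1)/6=65/84
seg 1: a=1, c=M1/2=19/28, d=(M2−M1)/(6·2)=-55/168, b=Δ1−h1·(2M1+M2)/6=61/42
seg 2: a=4, c=M2/2=-9/7, d=(M3−M2)/(6·3)=1/7, b=Δ2−h2·(2M2+M3)/6=5/21
t_q=9/2 → seg 2, τ=3/2; S=4+5/21·τ+-9/7·τ²+1/7·τ³=109/56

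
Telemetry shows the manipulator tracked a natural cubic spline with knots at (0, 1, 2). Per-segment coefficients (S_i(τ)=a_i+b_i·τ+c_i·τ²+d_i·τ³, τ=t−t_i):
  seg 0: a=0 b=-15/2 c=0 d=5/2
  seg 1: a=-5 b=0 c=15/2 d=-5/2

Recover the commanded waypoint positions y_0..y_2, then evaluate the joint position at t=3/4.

y_0 = S_0(0) = a_0 = 0
y_1 = S_1(0) = a_1 = -5
y_2 = S_1(1) = 0
t_q=3/4 is in segment 0 (τ=3/4); S_0(τ)=-585/128

y_0=0 y_1=-5 y_2=0
S(3/4) = -585/128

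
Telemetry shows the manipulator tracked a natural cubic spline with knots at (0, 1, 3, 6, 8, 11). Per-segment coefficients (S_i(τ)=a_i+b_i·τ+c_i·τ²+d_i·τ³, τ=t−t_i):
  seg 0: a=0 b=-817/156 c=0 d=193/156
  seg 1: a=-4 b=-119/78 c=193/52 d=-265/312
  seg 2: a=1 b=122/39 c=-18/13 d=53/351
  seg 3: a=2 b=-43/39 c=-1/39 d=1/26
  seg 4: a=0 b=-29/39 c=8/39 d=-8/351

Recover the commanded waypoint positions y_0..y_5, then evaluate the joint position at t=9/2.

y_0=0 y_1=-4 y_2=1 y_3=2 y_4=0 y_5=-1
S(9/2) = 321/104

y_0 = S_0(0) = a_0 = 0
y_1 = S_1(0) = a_1 = -4
y_2 = S_2(0) = a_2 = 1
y_3 = S_3(0) = a_3 = 2
y_4 = S_4(0) = a_4 = 0
y_5 = S_4(3) = -1
t_q=9/2 is in segment 2 (τ=3/2); S_2(τ)=321/104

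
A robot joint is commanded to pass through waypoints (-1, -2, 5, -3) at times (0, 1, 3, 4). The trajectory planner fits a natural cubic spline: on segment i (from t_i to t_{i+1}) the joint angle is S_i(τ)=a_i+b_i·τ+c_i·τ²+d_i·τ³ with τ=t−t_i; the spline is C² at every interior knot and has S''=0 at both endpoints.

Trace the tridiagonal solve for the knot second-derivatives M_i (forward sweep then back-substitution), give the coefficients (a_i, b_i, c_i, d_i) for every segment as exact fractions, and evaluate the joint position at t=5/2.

Δ: Δ0=-1, Δ1=7/2, Δ2=-8
row 1: diag=6, rhs=27; c'=1/3, d'=9/2
row 2: denom=6−2·1/3=16/3; d'=(-69−2·9/2)/(16/3)=-117/8
back: M2=-117/8
back: M1=9/2−1/3·-117/8=75/8
M: M0=0, M1=75/8, M2=-117/8, M3=0
seg 0: a=-1, c=M0/2=0, d=(M1−M0)/(6·1)=25/16, b=Δ0−h0·(2M0+M1)/6=-41/16
seg 1: a=-2, c=M1/2=75/16, d=(M2−M1)/(6·2)=-2, b=Δ1−h1·(2M1+M2)/6=17/8
seg 2: a=5, c=M2/2=-117/16, d=(M3−M2)/(6·1)=39/16, b=Δ2−h2·(2M2+M3)/6=-25/8
t_q=5/2 → seg 1, τ=3/2; S=-2+17/8·τ+75/16·τ²+-2·τ³=319/64

  seg 0: a=-1 b=-41/16 c=0 d=25/16
  seg 1: a=-2 b=17/8 c=75/16 d=-2
  seg 2: a=5 b=-25/8 c=-117/16 d=39/16
S(5/2) = 319/64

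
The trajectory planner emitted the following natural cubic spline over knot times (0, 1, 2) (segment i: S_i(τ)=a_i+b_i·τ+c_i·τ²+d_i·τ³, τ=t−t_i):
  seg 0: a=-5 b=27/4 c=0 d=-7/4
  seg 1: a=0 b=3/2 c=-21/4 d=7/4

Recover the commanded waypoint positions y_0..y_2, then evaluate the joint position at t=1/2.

y_0=-5 y_1=0 y_2=-2
S(1/2) = -59/32

y_0 = S_0(0) = a_0 = -5
y_1 = S_1(0) = a_1 = 0
y_2 = S_1(1) = -2
t_q=1/2 is in segment 0 (τ=1/2); S_0(τ)=-59/32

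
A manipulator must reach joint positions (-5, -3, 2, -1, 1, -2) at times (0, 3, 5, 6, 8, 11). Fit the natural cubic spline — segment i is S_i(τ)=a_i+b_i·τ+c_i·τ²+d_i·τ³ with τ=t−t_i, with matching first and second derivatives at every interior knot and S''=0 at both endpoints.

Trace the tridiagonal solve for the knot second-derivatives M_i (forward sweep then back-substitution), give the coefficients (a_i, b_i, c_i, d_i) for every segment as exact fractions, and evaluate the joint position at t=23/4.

Δ: Δ0=2/3, Δ1=5/2, Δ2=-3, Δ3=1, Δ4=-1
row 1: diag=10, rhs=11; c'=1/5, d'=11/10
row 2: denom=6−2·1/5=28/5; d'=(-33−2·11/10)/(28/5)=-44/7
row 3: denom=6−1·5/28=163/28; d'=(24−1·-44/7)/(163/28)=848/163
row 4: denom=10−2·56/163=1518/163; d'=(-12−2·848/163)/(1518/163)=-166/69
back: M4=-166/69
back: M3=848/163−56/163·-166/69=416/69
back: M2=-44/7−5/28·416/69=-508/69
back: M1=11/10−1/5·-508/69=355/138
M: M0=0, M1=355/138, M2=-508/69, M3=416/69, M4=-166/69, M5=0
seg 0: a=-5, c=M0/2=0, d=(M1−M0)/(6·3)=355/2484, b=Δ0−h0·(2M0+M1)/6=-57/92
seg 1: a=-3, c=M1/2=355/276, d=(M2−M1)/(6·2)=-457/552, b=Δ1−h1·(2M1+M2)/6=149/46
seg 2: a=2, c=M2/2=-254/69, d=(M3−M2)/(6·1)=154/69, b=Δ2−h2·(2M2+M3)/6=-107/69
seg 3: a=-1, c=M3/2=208/69, d=(M4−M3)/(6·2)=-97/138, b=Δ3−h3·(2M3+M4)/6=-51/23
seg 4: a=1, c=M4/2=-83/69, d=(M5−M4)/(6·3)=83/621, b=Δ4−h4·(2M4+M5)/6=97/69
t_q=23/4 → seg 2, τ=3/4; S=2+-107/69·τ+-254/69·τ²+154/69·τ³=-215/736

  seg 0: a=-5 b=-57/92 c=0 d=355/2484
  seg 1: a=-3 b=149/46 c=355/276 d=-457/552
  seg 2: a=2 b=-107/69 c=-254/69 d=154/69
  seg 3: a=-1 b=-51/23 c=208/69 d=-97/138
  seg 4: a=1 b=97/69 c=-83/69 d=83/621
S(23/4) = -215/736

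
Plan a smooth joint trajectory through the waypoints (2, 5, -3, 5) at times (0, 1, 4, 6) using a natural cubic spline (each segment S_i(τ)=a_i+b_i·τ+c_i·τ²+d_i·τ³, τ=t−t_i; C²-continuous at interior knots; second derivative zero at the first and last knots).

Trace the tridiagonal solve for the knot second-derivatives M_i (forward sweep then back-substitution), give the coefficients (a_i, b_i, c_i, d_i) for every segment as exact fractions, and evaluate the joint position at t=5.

Δ: Δ0=3, Δ1=-8/3, Δ2=4
row 1: diag=8, rhs=-34; c'=3/8, d'=-17/4
row 2: denom=10−3·3/8=71/8; d'=(40−3·-17/4)/(71/8)=422/71
back: M2=422/71
back: M1=-17/4−3/8·422/71=-460/71
M: M0=0, M1=-460/71, M2=422/71, M3=0
seg 0: a=2, c=M0/2=0, d=(M1−M0)/(6·1)=-230/213, b=Δ0−h0·(2M0+M1)/6=869/213
seg 1: a=5, c=M1/2=-230/71, d=(M2−M1)/(6·3)=49/71, b=Δ1−h1·(2M1+M2)/6=179/213
seg 2: a=-3, c=M2/2=211/71, d=(M3−M2)/(6·2)=-211/426, b=Δ2−h2·(2M2+M3)/6=8/213
t_q=5 → seg 2, τ=1; S=-3+8/213·τ+211/71·τ²+-211/426·τ³=-69/142

  seg 0: a=2 b=869/213 c=0 d=-230/213
  seg 1: a=5 b=179/213 c=-230/71 d=49/71
  seg 2: a=-3 b=8/213 c=211/71 d=-211/426
S(5) = -69/142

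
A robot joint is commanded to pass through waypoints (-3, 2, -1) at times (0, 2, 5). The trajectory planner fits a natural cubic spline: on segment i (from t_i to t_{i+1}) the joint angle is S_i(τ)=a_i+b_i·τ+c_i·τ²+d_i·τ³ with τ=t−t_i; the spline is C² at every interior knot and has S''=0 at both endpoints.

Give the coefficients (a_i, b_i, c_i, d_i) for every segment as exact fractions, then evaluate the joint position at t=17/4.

  seg 0: a=-3 b=16/5 c=0 d=-7/40
  seg 1: a=2 b=11/10 c=-21/20 d=7/60
S(17/4) = 125/256

Δ: Δ0=5/2, Δ1=-1
row 1: diag=10, rhs=-21; c'=3/10, d'=-21/10
back: M1=-21/10
M: M0=0, M1=-21/10, M2=0
seg 0: a=-3, c=M0/2=0, d=(M1−M0)/(6·2)=-7/40, b=Δ0−h0·(2M0+M1)/6=16/5
seg 1: a=2, c=M1/2=-21/20, d=(M2−M1)/(6·3)=7/60, b=Δ1−h1·(2M1+M2)/6=11/10
t_q=17/4 → seg 1, τ=9/4; S=2+11/10·τ+-21/20·τ²+7/60·τ³=125/256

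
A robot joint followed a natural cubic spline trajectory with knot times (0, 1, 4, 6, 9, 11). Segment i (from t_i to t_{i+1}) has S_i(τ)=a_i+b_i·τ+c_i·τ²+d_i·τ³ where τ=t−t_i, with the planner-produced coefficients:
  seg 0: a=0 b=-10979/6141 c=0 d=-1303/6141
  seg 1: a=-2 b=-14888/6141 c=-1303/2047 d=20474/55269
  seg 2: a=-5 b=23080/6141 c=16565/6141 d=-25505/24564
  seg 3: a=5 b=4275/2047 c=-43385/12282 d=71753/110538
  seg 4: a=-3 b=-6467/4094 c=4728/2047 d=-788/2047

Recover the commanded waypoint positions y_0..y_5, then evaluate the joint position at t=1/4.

y_0=0 y_1=-2 y_2=-5 y_3=5 y_4=-3 y_5=0
S(1/4) = -58989/131008

y_0 = S_0(0) = a_0 = 0
y_1 = S_1(0) = a_1 = -2
y_2 = S_2(0) = a_2 = -5
y_3 = S_3(0) = a_3 = 5
y_4 = S_4(0) = a_4 = -3
y_5 = S_4(2) = 0
t_q=1/4 is in segment 0 (τ=1/4); S_0(τ)=-58989/131008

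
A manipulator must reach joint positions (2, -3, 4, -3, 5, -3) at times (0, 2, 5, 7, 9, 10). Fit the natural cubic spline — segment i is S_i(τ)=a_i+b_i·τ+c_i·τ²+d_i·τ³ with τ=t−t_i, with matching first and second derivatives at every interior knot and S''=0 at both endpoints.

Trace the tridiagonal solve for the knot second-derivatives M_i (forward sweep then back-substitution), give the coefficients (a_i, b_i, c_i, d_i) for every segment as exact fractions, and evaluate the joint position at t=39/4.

Δ: Δ0=-5/2, Δ1=7/3, Δ2=-7/2, Δ3=4, Δ4=-8
row 1: diag=10, rhs=29; c'=3/10, d'=29/10
row 2: denom=10−3·3/10=91/10; d'=(-35−3·29/10)/(91/10)=-437/91
row 3: denom=8−2·20/91=688/91; d'=(45−2·-437/91)/(688/91)=4969/688
row 4: denom=6−2·91/344=941/172; d'=(-72−2·4969/688)/(941/172)=-29737/1882
back: M4=-29737/1882
back: M3=4969/688−91/344·-29737/1882=21459/1882
back: M2=-437/91−20/91·21459/1882=-6877/941
back: M1=29/10−3/10·-6877/941=4792/941
M: M0=0, M1=4792/941, M2=-6877/941, M3=21459/1882, M4=-29737/1882, M5=0
seg 0: a=2, c=M0/2=0, d=(M1−M0)/(6·2)=1198/2823, b=Δ0−h0·(2M0+M1)/6=-23699/5646
seg 1: a=-3, c=M1/2=2396/941, d=(M2−M1)/(6·3)=-11669/16938, b=Δ1−h1·(2M1+M2)/6=5053/5646
seg 2: a=4, c=M2/2=-6877/1882, d=(M3−M2)/(6·2)=35213/22584, b=Δ2−h2·(2M2+M3)/6=-6856/2823
seg 3: a=-3, c=M3/2=21459/3764, d=(M4−M3)/(6·2)=-12799/5646, b=Δ3−h3·(2M3+M4)/6=9403/5646
seg 4: a=5, c=M4/2=-29737/3764, d=(M5−M4)/(6·1)=29737/11292, b=Δ4−h4·(2M4+M5)/6=-15431/5646
t_q=39/4 → seg 4, τ=3/4; S=5+-15431/5646·τ+-29737/3764·τ²+29737/11292·τ³=-92211/240896

  seg 0: a=2 b=-23699/5646 c=0 d=1198/2823
  seg 1: a=-3 b=5053/5646 c=2396/941 d=-11669/16938
  seg 2: a=4 b=-6856/2823 c=-6877/1882 d=35213/22584
  seg 3: a=-3 b=9403/5646 c=21459/3764 d=-12799/5646
  seg 4: a=5 b=-15431/5646 c=-29737/3764 d=29737/11292
S(39/4) = -92211/240896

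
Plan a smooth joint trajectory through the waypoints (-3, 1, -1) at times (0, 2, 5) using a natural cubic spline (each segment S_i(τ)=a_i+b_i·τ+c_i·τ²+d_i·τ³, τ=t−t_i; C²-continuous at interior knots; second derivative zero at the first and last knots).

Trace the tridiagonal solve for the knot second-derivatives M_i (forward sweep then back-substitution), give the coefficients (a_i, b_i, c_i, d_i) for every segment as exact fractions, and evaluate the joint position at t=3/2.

Δ: Δ0=2, Δ1=-2/3
row 1: diag=10, rhs=-16; c'=3/10, d'=-8/5
back: M1=-8/5
M: M0=0, M1=-8/5, M2=0
seg 0: a=-3, c=M0/2=0, d=(M1−M0)/(6·2)=-2/15, b=Δ0−h0·(2M0+M1)/6=38/15
seg 1: a=1, c=M1/2=-4/5, d=(M2−M1)/(6·3)=4/45, b=Δ1−h1·(2M1+M2)/6=14/15
t_q=3/2 → seg 0, τ=3/2; S=-3+38/15·τ+0·τ²+-2/15·τ³=7/20

  seg 0: a=-3 b=38/15 c=0 d=-2/15
  seg 1: a=1 b=14/15 c=-4/5 d=4/45
S(3/2) = 7/20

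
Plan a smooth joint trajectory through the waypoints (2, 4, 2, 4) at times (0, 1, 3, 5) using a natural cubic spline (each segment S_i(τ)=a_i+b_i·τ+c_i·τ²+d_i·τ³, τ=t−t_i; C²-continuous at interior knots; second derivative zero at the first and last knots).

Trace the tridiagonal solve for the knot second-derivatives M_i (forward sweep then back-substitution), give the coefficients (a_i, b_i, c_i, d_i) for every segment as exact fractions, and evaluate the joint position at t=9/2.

Δ: Δ0=2, Δ1=-1, Δ2=1
row 1: diag=6, rhs=-18; c'=1/3, d'=-3
row 2: denom=8−2·1/3=22/3; d'=(12−2·-3)/(22/3)=27/11
back: M2=27/11
back: M1=-3−1/3·27/11=-42/11
M: M0=0, M1=-42/11, M2=27/11, M3=0
seg 0: a=2, c=M0/2=0, d=(M1−M0)/(6·1)=-7/11, b=Δ0−h0·(2M0+M1)/6=29/11
seg 1: a=4, c=M1/2=-21/11, d=(M2−M1)/(6·2)=23/44, b=Δ1−h1·(2M1+M2)/6=8/11
seg 2: a=2, c=M2/2=27/22, d=(M3−M2)/(6·2)=-9/44, b=Δ2−h2·(2M2+M3)/6=-7/11
t_q=9/2 → seg 2, τ=3/2; S=2+-7/11·τ+27/22·τ²+-9/44·τ³=1097/352

  seg 0: a=2 b=29/11 c=0 d=-7/11
  seg 1: a=4 b=8/11 c=-21/11 d=23/44
  seg 2: a=2 b=-7/11 c=27/22 d=-9/44
S(9/2) = 1097/352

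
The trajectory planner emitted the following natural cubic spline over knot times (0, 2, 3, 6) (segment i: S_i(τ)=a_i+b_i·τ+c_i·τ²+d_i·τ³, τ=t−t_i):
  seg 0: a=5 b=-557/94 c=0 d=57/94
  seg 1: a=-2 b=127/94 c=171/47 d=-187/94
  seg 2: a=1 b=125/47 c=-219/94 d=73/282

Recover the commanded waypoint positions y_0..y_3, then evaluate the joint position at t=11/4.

y_0=5 y_1=-2 y_2=1 y_3=-5
S(11/4) = 1327/6016

y_0 = S_0(0) = a_0 = 5
y_1 = S_1(0) = a_1 = -2
y_2 = S_2(0) = a_2 = 1
y_3 = S_2(3) = -5
t_q=11/4 is in segment 1 (τ=3/4); S_1(τ)=1327/6016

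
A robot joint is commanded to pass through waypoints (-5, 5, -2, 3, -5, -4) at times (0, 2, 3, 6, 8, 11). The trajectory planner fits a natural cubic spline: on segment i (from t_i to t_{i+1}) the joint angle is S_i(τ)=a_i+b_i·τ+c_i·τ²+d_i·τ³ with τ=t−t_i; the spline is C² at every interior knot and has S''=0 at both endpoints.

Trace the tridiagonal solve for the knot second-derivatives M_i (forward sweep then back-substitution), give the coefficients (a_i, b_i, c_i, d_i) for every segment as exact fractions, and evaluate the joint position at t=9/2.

Δ: Δ0=5, Δ1=-7, Δ2=5/3, Δ3=-4, Δ4=1/3
row 1: diag=6, rhs=-72; c'=1/6, d'=-12
row 2: denom=8−1·1/6=47/6; d'=(52−1·-12)/(47/6)=384/47
row 3: denom=10−3·18/47=416/47; d'=(-34−3·384/47)/(416/47)=-1375/208
row 4: denom=10−2·47/208=993/104; d'=(26−2·-1375/208)/(993/104)=4079/993
back: M4=4079/993
back: M3=-1375/208−47/208·4079/993=-7486/993
back: M2=384/47−18/47·-7486/993=3660/331
back: M1=-12−1/6·3660/331=-4582/331
M: M0=0, M1=-4582/331, M2=3660/331, M3=-7486/993, M4=4079/993, M5=0
seg 0: a=-5, c=M0/2=0, d=(M1−M0)/(6·2)=-2291/1986, b=Δ0−h0·(2M0+M1)/6=9547/993
seg 1: a=5, c=M1/2=-2291/331, d=(M2−M1)/(6·1)=4121/993, b=Δ1−h1·(2M1+M2)/6=-4199/993
seg 2: a=-2, c=M2/2=1830/331, d=(M3−M2)/(6·3)=-9233/8937, b=Δ2−h2·(2M2+M3)/6=-5582/993
seg 3: a=3, c=M3/2=-3743/993, d=(M4−M3)/(6·2)=1285/1324, b=Δ3−h3·(2M3+M4)/6=-341/993
seg 4: a=-5, c=M4/2=4079/1986, d=(M5−M4)/(6·3)=-4079/17874, b=Δ4−h4·(2M4+M5)/6=-3748/993
t_q=9/2 → seg 2, τ=3/2; S=-2+-5582/993·τ+1830/331·τ²+-9233/8937·τ³=-3917/2648

  seg 0: a=-5 b=9547/993 c=0 d=-2291/1986
  seg 1: a=5 b=-4199/993 c=-2291/331 d=4121/993
  seg 2: a=-2 b=-5582/993 c=1830/331 d=-9233/8937
  seg 3: a=3 b=-341/993 c=-3743/993 d=1285/1324
  seg 4: a=-5 b=-3748/993 c=4079/1986 d=-4079/17874
S(9/2) = -3917/2648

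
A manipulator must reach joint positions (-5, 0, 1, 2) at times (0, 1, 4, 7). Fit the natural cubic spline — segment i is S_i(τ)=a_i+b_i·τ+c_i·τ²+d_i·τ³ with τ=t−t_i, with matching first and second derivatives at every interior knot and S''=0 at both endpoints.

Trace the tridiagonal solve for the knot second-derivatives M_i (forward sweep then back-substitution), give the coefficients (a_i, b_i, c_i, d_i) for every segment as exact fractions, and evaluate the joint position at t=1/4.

Δ: Δ0=5, Δ1=1/3, Δ2=1/3
row 1: diag=8, rhs=-28; c'=3/8, d'=-7/2
row 2: denom=12−3·3/8=87/8; d'=(0−3·-7/2)/(87/8)=28/29
back: M2=28/29
back: M1=-7/2−3/8·28/29=-112/29
M: M0=0, M1=-112/29, M2=28/29, M3=0
seg 0: a=-5, c=M0/2=0, d=(M1−M0)/(6·1)=-56/87, b=Δ0−h0·(2M0+M1)/6=491/87
seg 1: a=0, c=M1/2=-56/29, d=(M2−M1)/(6·3)=70/261, b=Δ1−h1·(2M1+M2)/6=323/87
seg 2: a=1, c=M2/2=14/29, d=(M3−M2)/(6·3)=-14/261, b=Δ2−h2·(2M2+M3)/6=-55/87
t_q=1/4 → seg 0, τ=1/4; S=-5+491/87·τ+0·τ²+-56/87·τ³=-835/232

  seg 0: a=-5 b=491/87 c=0 d=-56/87
  seg 1: a=0 b=323/87 c=-56/29 d=70/261
  seg 2: a=1 b=-55/87 c=14/29 d=-14/261
S(1/4) = -835/232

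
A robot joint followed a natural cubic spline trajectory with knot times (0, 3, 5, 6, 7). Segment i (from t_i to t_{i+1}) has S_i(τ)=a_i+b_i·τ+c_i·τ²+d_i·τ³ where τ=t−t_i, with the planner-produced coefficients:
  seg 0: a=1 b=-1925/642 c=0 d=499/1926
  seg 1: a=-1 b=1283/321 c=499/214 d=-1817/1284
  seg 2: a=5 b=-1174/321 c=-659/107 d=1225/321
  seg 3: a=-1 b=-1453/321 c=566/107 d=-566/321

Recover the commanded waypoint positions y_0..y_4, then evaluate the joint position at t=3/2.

y_0 = S_0(0) = a_0 = 1
y_1 = S_1(0) = a_1 = -1
y_2 = S_2(0) = a_2 = 5
y_3 = S_3(0) = a_3 = -1
y_4 = S_3(1) = -2
t_q=3/2 is in segment 0 (τ=3/2); S_0(τ)=-4491/1712

y_0=1 y_1=-1 y_2=5 y_3=-1 y_4=-2
S(3/2) = -4491/1712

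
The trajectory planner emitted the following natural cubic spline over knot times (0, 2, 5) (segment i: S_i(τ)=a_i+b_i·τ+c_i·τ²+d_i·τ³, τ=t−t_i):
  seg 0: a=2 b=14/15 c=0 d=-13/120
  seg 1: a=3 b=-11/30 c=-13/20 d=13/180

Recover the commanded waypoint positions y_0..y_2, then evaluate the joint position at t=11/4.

y_0=2 y_1=3 y_2=-2
S(11/4) = 3059/1280

y_0 = S_0(0) = a_0 = 2
y_1 = S_1(0) = a_1 = 3
y_2 = S_1(3) = -2
t_q=11/4 is in segment 1 (τ=3/4); S_1(τ)=3059/1280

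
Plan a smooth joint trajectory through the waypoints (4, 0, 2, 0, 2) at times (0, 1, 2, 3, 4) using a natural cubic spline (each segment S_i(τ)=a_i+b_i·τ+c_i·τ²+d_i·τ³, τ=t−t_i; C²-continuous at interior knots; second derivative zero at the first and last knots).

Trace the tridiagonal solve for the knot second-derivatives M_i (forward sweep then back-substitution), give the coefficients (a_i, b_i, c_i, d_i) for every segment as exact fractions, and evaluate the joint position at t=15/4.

  seg 0: a=4 b=-167/28 c=0 d=55/28
  seg 1: a=0 b=-1/14 c=165/28 d=-107/28
  seg 2: a=2 b=1/4 c=-39/7 d=93/28
  seg 3: a=0 b=-13/14 c=123/28 d=-41/28
S(15/4) = 2073/1792

Δ: Δ0=-4, Δ1=2, Δ2=-2, Δ3=2
row 1: diag=4, rhs=36; c'=1/4, d'=9
row 2: denom=4−1·1/4=15/4; d'=(-24−1·9)/(15/4)=-44/5
row 3: denom=4−1·4/15=56/15; d'=(24−1·-44/5)/(56/15)=123/14
back: M3=123/14
back: M2=-44/5−4/15·123/14=-78/7
back: M1=9−1/4·-78/7=165/14
M: M0=0, M1=165/14, M2=-78/7, M3=123/14, M4=0
seg 0: a=4, c=M0/2=0, d=(M1−M0)/(6·1)=55/28, b=Δ0−h0·(2M0+M1)/6=-167/28
seg 1: a=0, c=M1/2=165/28, d=(M2−M1)/(6·1)=-107/28, b=Δ1−h1·(2M1+M2)/6=-1/14
seg 2: a=2, c=M2/2=-39/7, d=(M3−M2)/(6·1)=93/28, b=Δ2−h2·(2M2+M3)/6=1/4
seg 3: a=0, c=M3/2=123/28, d=(M4−M3)/(6·1)=-41/28, b=Δ3−h3·(2M3+M4)/6=-13/14
t_q=15/4 → seg 3, τ=3/4; S=0+-13/14·τ+123/28·τ²+-41/28·τ³=2073/1792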